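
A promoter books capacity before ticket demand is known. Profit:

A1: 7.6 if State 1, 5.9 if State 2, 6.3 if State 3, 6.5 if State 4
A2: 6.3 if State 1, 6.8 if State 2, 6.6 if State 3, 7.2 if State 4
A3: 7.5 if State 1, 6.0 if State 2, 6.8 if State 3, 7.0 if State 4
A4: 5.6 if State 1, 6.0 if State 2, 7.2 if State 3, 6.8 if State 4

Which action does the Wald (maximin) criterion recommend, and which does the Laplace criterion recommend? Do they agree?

Row minima: A1=5.9, A2=6.3, A3=6.0, A4=5.6
Best worst-case = 6.3 → A2.
Row averages: A1=6.575, A2=6.725, A3=6.825, A4=6.4
Highest average = 6.825 → A3.

maximin → A2; laplace → A3 (disagree)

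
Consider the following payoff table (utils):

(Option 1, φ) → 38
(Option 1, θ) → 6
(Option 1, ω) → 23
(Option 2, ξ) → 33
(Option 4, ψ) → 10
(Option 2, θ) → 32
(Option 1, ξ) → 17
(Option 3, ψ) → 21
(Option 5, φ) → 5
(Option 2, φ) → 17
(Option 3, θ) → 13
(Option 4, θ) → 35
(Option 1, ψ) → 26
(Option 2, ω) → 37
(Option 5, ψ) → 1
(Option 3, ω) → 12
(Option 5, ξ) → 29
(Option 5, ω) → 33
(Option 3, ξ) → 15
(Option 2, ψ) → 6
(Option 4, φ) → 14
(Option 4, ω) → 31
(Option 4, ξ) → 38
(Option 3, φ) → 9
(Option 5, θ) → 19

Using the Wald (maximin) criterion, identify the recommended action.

Option 4

Row minima: Option 1=6, Option 2=6, Option 3=9, Option 4=10, Option 5=1
Best worst-case = 10 → Option 4.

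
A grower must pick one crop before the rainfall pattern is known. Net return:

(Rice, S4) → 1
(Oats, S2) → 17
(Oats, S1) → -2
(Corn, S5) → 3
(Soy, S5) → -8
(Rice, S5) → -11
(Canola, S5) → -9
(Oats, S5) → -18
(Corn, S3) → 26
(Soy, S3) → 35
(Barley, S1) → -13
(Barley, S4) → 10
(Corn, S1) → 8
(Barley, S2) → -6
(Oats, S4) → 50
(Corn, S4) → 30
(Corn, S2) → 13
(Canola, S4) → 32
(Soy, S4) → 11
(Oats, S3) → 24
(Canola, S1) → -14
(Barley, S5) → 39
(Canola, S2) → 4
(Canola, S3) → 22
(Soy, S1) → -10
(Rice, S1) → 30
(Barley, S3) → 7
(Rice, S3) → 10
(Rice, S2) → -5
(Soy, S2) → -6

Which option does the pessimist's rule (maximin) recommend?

Row minima: Corn=3, Soy=-10, Oats=-18, Canola=-14, Rice=-11, Barley=-13
Best worst-case = 3 → Corn.

Corn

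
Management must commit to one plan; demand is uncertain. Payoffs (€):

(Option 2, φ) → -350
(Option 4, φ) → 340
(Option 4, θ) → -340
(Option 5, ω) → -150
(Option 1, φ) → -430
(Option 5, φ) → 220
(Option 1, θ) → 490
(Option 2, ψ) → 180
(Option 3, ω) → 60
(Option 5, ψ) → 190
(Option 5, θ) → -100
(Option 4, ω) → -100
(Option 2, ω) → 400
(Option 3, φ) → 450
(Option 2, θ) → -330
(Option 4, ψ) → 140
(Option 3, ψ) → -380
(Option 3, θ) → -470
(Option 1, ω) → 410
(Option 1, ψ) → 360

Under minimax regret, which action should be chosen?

Option 5

Column bests: θ=490, φ=450, ψ=360, ω=410.
Option 1 regrets: 0, 880, 0, 0 → max 880
Option 2 regrets: 820, 800, 180, 10 → max 820
Option 3 regrets: 960, 0, 740, 350 → max 960
Option 4 regrets: 830, 110, 220, 510 → max 830
Option 5 regrets: 590, 230, 170, 560 → max 590
Smallest max regret = 590 → Option 5.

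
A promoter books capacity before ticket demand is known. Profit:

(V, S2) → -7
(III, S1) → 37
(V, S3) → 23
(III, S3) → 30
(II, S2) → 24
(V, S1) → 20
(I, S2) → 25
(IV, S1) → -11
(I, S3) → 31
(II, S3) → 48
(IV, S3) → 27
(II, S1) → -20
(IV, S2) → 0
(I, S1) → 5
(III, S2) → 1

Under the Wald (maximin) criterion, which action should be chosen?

Row minima: I=5, II=-20, III=1, IV=-11, V=-7
Best worst-case = 5 → I.

I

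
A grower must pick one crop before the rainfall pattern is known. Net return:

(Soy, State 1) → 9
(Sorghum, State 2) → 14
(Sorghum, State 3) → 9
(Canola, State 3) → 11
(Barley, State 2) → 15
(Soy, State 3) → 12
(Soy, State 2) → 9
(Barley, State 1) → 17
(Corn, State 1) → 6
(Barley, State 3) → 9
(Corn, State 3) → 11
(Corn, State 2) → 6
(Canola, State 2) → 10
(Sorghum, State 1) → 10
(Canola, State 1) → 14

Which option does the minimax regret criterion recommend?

Barley

Column bests: State 1=17, State 2=15, State 3=12.
Canola regrets: 3, 5, 1 → max 5
Sorghum regrets: 7, 1, 3 → max 7
Barley regrets: 0, 0, 3 → max 3
Corn regrets: 11, 9, 1 → max 11
Soy regrets: 8, 6, 0 → max 8
Smallest max regret = 3 → Barley.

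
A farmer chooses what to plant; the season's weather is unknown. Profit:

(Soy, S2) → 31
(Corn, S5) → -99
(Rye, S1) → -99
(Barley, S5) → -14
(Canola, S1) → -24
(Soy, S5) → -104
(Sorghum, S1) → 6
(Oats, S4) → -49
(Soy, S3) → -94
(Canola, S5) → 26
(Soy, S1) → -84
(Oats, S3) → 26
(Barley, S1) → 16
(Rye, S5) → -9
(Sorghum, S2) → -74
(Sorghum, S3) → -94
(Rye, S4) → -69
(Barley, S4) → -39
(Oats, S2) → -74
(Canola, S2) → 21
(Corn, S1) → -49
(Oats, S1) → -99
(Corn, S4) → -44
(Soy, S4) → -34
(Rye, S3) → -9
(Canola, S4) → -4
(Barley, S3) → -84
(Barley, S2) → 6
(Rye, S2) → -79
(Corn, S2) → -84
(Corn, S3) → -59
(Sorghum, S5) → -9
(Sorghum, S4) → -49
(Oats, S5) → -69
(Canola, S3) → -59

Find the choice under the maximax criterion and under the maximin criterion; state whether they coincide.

maximax → Soy; maximin → Canola (disagree)

Row maxima: Corn=-44, Rye=-9, Barley=16, Soy=31, Canola=26, Sorghum=6, Oats=26
Best best-case = 31 → Soy.
Row minima: Corn=-99, Rye=-99, Barley=-84, Soy=-104, Canola=-59, Sorghum=-94, Oats=-99
Best worst-case = -59 → Canola.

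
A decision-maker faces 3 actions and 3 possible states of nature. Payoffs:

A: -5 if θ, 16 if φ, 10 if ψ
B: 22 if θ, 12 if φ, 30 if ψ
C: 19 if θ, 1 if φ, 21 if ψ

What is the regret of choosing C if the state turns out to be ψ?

9

Best payoff under ψ is 30.
Regret = 30 − 21 = 9.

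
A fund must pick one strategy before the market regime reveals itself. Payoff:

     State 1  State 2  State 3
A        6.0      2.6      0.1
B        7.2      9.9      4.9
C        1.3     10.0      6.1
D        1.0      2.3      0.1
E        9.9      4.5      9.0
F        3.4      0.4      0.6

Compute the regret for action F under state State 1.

6.5

Best payoff under State 1 is 9.9.
Regret = 9.9 − 3.4 = 6.5.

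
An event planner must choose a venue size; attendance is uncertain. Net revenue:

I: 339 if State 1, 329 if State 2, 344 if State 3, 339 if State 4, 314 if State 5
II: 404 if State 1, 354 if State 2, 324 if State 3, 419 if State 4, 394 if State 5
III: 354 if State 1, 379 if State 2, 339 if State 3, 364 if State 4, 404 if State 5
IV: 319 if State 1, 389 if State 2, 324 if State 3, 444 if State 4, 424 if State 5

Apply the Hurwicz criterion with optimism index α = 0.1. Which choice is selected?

I: 0.1·344 + 0.9·314 = 317
II: 0.1·419 + 0.9·324 = 333.5
III: 0.1·404 + 0.9·339 = 345.5
IV: 0.1·444 + 0.9·319 = 331.5
Highest Hurwicz score = 345.5 → III.

III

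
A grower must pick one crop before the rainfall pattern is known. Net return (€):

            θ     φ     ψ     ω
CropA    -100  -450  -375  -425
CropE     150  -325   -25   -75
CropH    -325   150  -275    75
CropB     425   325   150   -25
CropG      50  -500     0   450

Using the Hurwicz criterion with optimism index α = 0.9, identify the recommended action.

CropA: 0.9·(-100) + 0.1·(-450) = -135
CropE: 0.9·150 + 0.1·(-325) = 102.5
CropH: 0.9·150 + 0.1·(-325) = 102.5
CropB: 0.9·425 + 0.1·(-25) = 380
CropG: 0.9·450 + 0.1·(-500) = 355
Highest Hurwicz score = 380 → CropB.

CropB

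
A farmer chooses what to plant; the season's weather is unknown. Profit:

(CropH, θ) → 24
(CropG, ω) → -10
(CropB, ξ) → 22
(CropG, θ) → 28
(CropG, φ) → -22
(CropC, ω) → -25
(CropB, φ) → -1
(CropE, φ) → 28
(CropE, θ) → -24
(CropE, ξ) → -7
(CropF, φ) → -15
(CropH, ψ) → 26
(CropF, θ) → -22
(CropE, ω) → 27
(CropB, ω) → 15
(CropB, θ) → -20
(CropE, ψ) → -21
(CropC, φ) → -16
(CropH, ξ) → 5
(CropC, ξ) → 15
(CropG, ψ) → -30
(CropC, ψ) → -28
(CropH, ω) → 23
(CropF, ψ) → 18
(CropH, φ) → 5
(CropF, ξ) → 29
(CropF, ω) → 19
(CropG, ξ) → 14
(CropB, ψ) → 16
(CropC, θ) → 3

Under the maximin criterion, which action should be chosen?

Row minima: CropC=-28, CropH=5, CropB=-20, CropG=-30, CropF=-22, CropE=-24
Best worst-case = 5 → CropH.

CropH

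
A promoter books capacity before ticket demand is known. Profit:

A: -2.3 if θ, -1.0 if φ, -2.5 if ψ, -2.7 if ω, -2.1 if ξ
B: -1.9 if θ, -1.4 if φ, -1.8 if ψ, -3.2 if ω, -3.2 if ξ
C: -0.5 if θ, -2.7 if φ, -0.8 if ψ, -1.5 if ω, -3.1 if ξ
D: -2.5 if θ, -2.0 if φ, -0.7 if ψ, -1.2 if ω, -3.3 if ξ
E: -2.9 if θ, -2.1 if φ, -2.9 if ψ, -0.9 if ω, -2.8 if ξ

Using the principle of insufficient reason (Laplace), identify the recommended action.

Row averages: A=-2.12, B=-2.3, C=-1.72, D=-1.94, E=-2.32
Highest average = -1.72 → C.

C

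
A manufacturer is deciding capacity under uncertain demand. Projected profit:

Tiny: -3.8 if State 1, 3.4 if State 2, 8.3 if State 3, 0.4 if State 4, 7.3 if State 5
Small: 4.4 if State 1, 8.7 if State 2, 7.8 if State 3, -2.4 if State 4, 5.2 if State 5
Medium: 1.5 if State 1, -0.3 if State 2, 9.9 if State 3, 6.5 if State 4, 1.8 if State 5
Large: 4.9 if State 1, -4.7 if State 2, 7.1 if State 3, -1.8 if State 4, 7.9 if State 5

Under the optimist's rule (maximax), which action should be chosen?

Medium

Row maxima: Tiny=8.3, Small=8.7, Medium=9.9, Large=7.9
Best best-case = 9.9 → Medium.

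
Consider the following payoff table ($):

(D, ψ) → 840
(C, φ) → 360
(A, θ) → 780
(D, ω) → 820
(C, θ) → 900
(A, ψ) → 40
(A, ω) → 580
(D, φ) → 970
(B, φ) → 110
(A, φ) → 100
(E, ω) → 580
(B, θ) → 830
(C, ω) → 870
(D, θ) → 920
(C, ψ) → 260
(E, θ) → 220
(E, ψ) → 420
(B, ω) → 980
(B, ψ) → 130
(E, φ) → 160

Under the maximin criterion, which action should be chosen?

Row minima: A=40, B=110, C=260, D=820, E=160
Best worst-case = 820 → D.

D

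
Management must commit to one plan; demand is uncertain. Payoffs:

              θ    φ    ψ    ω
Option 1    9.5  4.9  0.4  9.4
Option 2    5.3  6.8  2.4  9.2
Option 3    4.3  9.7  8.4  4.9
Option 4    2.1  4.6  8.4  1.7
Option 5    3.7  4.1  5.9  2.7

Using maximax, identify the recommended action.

Option 3

Row maxima: Option 1=9.5, Option 2=9.2, Option 3=9.7, Option 4=8.4, Option 5=5.9
Best best-case = 9.7 → Option 3.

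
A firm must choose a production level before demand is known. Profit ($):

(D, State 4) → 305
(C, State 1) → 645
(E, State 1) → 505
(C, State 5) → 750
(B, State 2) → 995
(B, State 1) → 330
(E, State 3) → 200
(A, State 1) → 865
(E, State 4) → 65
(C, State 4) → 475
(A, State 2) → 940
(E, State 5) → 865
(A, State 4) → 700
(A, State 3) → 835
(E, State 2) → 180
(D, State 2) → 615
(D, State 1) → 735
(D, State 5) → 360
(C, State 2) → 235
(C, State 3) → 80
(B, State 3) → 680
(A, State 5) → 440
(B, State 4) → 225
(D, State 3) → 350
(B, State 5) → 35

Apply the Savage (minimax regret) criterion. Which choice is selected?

A

Column bests: State 1=865, State 2=995, State 3=835, State 4=700, State 5=865.
A regrets: 0, 55, 0, 0, 425 → max 425
B regrets: 535, 0, 155, 475, 830 → max 830
C regrets: 220, 760, 755, 225, 115 → max 760
D regrets: 130, 380, 485, 395, 505 → max 505
E regrets: 360, 815, 635, 635, 0 → max 815
Smallest max regret = 425 → A.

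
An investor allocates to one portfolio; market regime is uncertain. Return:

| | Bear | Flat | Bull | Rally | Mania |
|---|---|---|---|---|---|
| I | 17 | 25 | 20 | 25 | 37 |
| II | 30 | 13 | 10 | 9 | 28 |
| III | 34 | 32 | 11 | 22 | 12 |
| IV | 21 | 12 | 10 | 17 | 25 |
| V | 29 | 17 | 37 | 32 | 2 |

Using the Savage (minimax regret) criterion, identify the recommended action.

I

Column bests: Bear=34, Flat=32, Bull=37, Rally=32, Mania=37.
I regrets: 17, 7, 17, 7, 0 → max 17
II regrets: 4, 19, 27, 23, 9 → max 27
III regrets: 0, 0, 26, 10, 25 → max 26
IV regrets: 13, 20, 27, 15, 12 → max 27
V regrets: 5, 15, 0, 0, 35 → max 35
Smallest max regret = 17 → I.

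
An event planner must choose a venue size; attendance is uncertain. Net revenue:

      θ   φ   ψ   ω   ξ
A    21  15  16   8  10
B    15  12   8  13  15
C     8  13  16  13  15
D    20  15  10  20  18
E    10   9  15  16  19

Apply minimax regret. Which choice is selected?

Column bests: θ=21, φ=15, ψ=16, ω=20, ξ=19.
A regrets: 0, 0, 0, 12, 9 → max 12
B regrets: 6, 3, 8, 7, 4 → max 8
C regrets: 13, 2, 0, 7, 4 → max 13
D regrets: 1, 0, 6, 0, 1 → max 6
E regrets: 11, 6, 1, 4, 0 → max 11
Smallest max regret = 6 → D.

D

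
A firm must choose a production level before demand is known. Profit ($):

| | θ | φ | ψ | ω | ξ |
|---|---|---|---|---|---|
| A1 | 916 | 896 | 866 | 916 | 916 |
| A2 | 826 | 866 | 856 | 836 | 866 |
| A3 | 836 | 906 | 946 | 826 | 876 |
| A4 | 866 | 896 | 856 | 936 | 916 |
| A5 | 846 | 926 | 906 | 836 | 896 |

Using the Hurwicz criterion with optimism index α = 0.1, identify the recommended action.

A1: 0.1·916 + 0.9·866 = 871
A2: 0.1·866 + 0.9·826 = 830
A3: 0.1·946 + 0.9·826 = 838
A4: 0.1·936 + 0.9·856 = 864
A5: 0.1·926 + 0.9·836 = 845
Highest Hurwicz score = 871 → A1.

A1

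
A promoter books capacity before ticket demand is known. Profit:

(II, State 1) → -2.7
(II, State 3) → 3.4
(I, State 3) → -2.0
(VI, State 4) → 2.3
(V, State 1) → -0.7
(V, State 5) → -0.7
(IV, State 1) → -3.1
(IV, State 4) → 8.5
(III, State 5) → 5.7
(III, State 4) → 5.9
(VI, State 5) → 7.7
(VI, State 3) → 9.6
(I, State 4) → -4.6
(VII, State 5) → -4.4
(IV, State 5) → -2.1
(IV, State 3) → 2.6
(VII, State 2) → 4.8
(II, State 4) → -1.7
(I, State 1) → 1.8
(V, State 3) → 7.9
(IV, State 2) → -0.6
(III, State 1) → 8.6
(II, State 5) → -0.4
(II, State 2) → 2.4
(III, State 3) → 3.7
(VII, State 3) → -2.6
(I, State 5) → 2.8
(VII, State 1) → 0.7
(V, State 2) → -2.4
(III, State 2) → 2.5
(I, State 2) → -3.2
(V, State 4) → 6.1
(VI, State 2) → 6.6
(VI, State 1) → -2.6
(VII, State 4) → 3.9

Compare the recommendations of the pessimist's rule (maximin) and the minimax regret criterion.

maximin → III; minimax regret → III (agree)

Row minima: I=-4.6, II=-2.7, III=2.5, IV=-3.1, V=-2.4, VI=-2.6, VII=-4.4
Best worst-case = 2.5 → III.
Column bests: State 1=8.6, State 2=6.6, State 3=9.6, State 4=8.5, State 5=7.7.
I regrets: 6.8, 9.8, 11.6, 13.1, 4.9 → max 13.1
II regrets: 11.3, 4.2, 6.2, 10.2, 8.1 → max 11.3
III regrets: 0.0, 4.1, 5.9, 2.6, 2.0 → max 5.9
IV regrets: 11.7, 7.2, 7.0, 0.0, 9.8 → max 11.7
V regrets: 9.3, 9.0, 1.7, 2.4, 8.4 → max 9.3
VI regrets: 11.2, 0.0, 0.0, 6.2, 0.0 → max 11.2
VII regrets: 7.9, 1.8, 12.2, 4.6, 12.1 → max 12.2
Smallest max regret = 5.9 → III.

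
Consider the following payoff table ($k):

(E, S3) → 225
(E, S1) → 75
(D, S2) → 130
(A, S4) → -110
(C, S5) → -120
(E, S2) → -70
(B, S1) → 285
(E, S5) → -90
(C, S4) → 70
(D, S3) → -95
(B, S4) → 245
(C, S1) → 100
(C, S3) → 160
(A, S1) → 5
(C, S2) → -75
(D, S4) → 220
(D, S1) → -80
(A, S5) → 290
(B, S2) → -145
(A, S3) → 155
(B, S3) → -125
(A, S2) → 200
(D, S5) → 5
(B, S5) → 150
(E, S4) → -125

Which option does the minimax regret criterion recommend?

B

Column bests: S1=285, S2=200, S3=225, S4=245, S5=290.
A regrets: 280, 0, 70, 355, 0 → max 355
B regrets: 0, 345, 350, 0, 140 → max 350
C regrets: 185, 275, 65, 175, 410 → max 410
D regrets: 365, 70, 320, 25, 285 → max 365
E regrets: 210, 270, 0, 370, 380 → max 380
Smallest max regret = 350 → B.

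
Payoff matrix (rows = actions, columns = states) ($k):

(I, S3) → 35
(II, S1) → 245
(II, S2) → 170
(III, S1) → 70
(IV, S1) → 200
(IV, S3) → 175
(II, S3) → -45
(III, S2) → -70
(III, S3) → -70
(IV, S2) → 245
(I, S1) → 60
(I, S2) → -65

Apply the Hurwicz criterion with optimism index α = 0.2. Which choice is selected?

IV

I: 0.2·60 + 0.8·(-65) = -40
II: 0.2·245 + 0.8·(-45) = 13
III: 0.2·70 + 0.8·(-70) = -42
IV: 0.2·245 + 0.8·175 = 189
Highest Hurwicz score = 189 → IV.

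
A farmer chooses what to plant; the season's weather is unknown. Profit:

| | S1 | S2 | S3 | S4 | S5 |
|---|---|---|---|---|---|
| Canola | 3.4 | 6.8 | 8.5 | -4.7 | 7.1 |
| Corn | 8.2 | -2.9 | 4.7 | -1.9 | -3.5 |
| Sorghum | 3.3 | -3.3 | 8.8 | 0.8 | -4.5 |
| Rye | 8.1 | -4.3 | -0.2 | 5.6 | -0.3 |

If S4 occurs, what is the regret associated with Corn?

7.5

Best payoff under S4 is 5.6.
Regret = 5.6 − (-1.9) = 7.5.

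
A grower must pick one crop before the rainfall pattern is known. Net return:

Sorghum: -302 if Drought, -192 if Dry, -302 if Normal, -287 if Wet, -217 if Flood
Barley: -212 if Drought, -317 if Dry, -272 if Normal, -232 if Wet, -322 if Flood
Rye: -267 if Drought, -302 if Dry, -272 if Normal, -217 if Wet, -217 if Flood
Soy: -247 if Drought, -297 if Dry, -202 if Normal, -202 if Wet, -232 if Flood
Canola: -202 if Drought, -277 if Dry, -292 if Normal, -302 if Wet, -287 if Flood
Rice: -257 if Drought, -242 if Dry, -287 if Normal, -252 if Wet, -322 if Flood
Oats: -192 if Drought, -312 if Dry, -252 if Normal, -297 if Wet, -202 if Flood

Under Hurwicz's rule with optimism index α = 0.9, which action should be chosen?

Sorghum

Sorghum: 0.9·(-192) + 0.1·(-302) = -203
Barley: 0.9·(-212) + 0.1·(-322) = -223
Rye: 0.9·(-217) + 0.1·(-302) = -225.5
Soy: 0.9·(-202) + 0.1·(-297) = -211.5
Canola: 0.9·(-202) + 0.1·(-302) = -212
Rice: 0.9·(-242) + 0.1·(-322) = -250
Oats: 0.9·(-192) + 0.1·(-312) = -204
Highest Hurwicz score = -203 → Sorghum.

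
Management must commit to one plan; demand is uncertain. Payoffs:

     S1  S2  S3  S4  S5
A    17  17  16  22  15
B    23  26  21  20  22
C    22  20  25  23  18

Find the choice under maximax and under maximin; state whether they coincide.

Row maxima: A=22, B=26, C=25
Best best-case = 26 → B.
Row minima: A=15, B=20, C=18
Best worst-case = 20 → B.

maximax → B; maximin → B (agree)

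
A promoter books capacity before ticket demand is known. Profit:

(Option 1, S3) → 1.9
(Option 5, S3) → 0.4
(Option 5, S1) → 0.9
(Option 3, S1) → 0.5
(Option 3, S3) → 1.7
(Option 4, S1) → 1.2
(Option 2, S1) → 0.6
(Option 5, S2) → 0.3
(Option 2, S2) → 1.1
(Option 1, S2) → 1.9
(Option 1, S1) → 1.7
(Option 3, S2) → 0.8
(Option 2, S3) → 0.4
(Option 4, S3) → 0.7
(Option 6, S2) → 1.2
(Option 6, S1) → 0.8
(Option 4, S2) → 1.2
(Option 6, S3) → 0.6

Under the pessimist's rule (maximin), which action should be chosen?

Row minima: Option 1=1.7, Option 2=0.4, Option 3=0.5, Option 4=0.7, Option 5=0.3, Option 6=0.6
Best worst-case = 1.7 → Option 1.

Option 1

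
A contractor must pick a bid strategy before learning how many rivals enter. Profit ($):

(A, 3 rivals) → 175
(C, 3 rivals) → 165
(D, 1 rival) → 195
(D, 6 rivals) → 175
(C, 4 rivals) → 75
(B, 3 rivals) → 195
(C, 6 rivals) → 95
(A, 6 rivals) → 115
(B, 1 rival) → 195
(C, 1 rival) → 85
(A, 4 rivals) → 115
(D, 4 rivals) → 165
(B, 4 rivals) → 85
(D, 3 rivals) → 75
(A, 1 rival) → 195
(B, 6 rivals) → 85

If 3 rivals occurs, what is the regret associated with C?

Best payoff under 3 rivals is 195.
Regret = 195 − 165 = 30.

30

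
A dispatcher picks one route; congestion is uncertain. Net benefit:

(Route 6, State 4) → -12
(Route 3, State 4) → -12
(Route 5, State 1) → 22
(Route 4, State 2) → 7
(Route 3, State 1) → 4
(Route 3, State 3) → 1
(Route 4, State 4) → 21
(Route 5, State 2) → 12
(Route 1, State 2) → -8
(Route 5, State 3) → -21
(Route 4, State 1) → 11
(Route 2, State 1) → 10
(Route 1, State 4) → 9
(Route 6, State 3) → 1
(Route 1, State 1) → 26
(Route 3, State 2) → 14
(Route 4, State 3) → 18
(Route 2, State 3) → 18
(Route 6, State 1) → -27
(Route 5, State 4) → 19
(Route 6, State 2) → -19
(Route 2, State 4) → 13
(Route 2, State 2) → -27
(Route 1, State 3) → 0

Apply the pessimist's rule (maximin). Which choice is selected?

Row minima: Route 1=-8, Route 2=-27, Route 3=-12, Route 4=7, Route 5=-21, Route 6=-27
Best worst-case = 7 → Route 4.

Route 4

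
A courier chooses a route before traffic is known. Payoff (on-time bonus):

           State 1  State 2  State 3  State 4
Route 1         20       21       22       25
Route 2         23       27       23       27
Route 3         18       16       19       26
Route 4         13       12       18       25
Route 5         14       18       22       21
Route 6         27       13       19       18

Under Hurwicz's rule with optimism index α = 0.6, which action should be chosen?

Route 2

Route 1: 0.6·25 + 0.4·20 = 23
Route 2: 0.6·27 + 0.4·23 = 25.4
Route 3: 0.6·26 + 0.4·16 = 22
Route 4: 0.6·25 + 0.4·12 = 19.8
Route 5: 0.6·22 + 0.4·14 = 18.8
Route 6: 0.6·27 + 0.4·13 = 21.4
Highest Hurwicz score = 25.4 → Route 2.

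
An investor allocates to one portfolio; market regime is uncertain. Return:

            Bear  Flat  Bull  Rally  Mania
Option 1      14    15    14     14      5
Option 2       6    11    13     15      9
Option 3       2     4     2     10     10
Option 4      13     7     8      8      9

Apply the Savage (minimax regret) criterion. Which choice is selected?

Column bests: Bear=14, Flat=15, Bull=14, Rally=15, Mania=10.
Option 1 regrets: 0, 0, 0, 1, 5 → max 5
Option 2 regrets: 8, 4, 1, 0, 1 → max 8
Option 3 regrets: 12, 11, 12, 5, 0 → max 12
Option 4 regrets: 1, 8, 6, 7, 1 → max 8
Smallest max regret = 5 → Option 1.

Option 1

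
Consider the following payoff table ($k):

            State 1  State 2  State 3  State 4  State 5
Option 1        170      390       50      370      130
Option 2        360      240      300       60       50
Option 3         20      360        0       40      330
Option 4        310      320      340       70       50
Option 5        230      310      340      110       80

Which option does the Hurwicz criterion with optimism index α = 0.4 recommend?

Option 1

Option 1: 0.4·390 + 0.6·50 = 186
Option 2: 0.4·360 + 0.6·50 = 174
Option 3: 0.4·360 + 0.6·0 = 144
Option 4: 0.4·340 + 0.6·50 = 166
Option 5: 0.4·340 + 0.6·80 = 184
Highest Hurwicz score = 186 → Option 1.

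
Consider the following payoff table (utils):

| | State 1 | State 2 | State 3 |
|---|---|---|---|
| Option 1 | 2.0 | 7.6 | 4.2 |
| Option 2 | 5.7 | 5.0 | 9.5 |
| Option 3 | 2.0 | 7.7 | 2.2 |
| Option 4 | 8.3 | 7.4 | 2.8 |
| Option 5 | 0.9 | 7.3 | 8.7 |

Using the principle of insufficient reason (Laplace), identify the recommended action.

Row averages: Option 1=4.6, Option 2=101/15, Option 3=119/30, Option 4=37/6, Option 5=169/30
Highest average = 101/15 → Option 2.

Option 2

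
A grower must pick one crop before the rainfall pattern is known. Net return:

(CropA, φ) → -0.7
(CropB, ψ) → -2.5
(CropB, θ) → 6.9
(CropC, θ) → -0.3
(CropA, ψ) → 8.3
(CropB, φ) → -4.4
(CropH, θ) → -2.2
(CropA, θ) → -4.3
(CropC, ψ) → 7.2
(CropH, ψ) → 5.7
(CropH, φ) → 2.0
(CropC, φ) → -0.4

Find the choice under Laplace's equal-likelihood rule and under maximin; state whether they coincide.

laplace → CropC; maximin → CropC (agree)

Row averages: CropC=13/6, CropH=11/6, CropA=1.1, CropB=0
Highest average = 13/6 → CropC.
Row minima: CropC=-0.4, CropH=-2.2, CropA=-4.3, CropB=-4.4
Best worst-case = -0.4 → CropC.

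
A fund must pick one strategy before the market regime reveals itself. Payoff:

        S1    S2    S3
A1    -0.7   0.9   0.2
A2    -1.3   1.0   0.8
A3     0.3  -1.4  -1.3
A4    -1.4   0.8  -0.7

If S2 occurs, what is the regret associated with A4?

Best payoff under S2 is 1.0.
Regret = 1.0 − 0.8 = 0.2.

0.2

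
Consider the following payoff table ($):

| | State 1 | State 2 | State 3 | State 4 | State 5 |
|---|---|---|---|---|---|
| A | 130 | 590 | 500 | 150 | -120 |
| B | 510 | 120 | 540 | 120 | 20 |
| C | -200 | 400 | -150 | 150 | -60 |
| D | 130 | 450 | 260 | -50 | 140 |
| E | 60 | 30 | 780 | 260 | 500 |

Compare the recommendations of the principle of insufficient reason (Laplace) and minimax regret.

laplace → E; minimax regret → B (disagree)

Row averages: A=250, B=262, C=28, D=186, E=326
Highest average = 326 → E.
Column bests: State 1=510, State 2=590, State 3=780, State 4=260, State 5=500.
A regrets: 380, 0, 280, 110, 620 → max 620
B regrets: 0, 470, 240, 140, 480 → max 480
C regrets: 710, 190, 930, 110, 560 → max 930
D regrets: 380, 140, 520, 310, 360 → max 520
E regrets: 450, 560, 0, 0, 0 → max 560
Smallest max regret = 480 → B.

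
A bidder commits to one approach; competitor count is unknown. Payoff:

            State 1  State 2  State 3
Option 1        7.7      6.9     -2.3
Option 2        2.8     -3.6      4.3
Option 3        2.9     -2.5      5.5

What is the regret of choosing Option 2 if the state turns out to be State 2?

10.5

Best payoff under State 2 is 6.9.
Regret = 6.9 − (-3.6) = 10.5.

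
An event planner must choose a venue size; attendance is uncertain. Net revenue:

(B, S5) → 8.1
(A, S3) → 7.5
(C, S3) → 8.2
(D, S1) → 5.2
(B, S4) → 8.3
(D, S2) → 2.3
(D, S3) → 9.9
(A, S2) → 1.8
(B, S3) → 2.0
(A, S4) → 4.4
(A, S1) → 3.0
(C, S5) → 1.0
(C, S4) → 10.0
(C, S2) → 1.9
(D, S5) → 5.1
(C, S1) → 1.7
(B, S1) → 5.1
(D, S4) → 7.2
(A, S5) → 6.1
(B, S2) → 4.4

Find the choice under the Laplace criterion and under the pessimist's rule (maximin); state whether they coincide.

Row averages: A=4.56, B=5.58, C=4.56, D=5.94
Highest average = 5.94 → D.
Row minima: A=1.8, B=2.0, C=1.0, D=2.3
Best worst-case = 2.3 → D.

laplace → D; maximin → D (agree)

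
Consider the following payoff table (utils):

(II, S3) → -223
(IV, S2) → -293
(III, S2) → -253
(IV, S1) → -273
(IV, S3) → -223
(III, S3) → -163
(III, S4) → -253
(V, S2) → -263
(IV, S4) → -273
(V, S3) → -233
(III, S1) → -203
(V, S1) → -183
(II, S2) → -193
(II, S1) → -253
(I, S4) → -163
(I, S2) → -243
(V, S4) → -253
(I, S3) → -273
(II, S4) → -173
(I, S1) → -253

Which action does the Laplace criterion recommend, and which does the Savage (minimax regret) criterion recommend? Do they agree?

laplace → II; minimax regret → II (agree)

Row averages: I=-233, II=-210.5, III=-218, IV=-265.5, V=-233
Highest average = -210.5 → II.
Column bests: S1=-183, S2=-193, S3=-163, S4=-163.
I regrets: 70, 50, 110, 0 → max 110
II regrets: 70, 0, 60, 10 → max 70
III regrets: 20, 60, 0, 90 → max 90
IV regrets: 90, 100, 60, 110 → max 110
V regrets: 0, 70, 70, 90 → max 90
Smallest max regret = 70 → II.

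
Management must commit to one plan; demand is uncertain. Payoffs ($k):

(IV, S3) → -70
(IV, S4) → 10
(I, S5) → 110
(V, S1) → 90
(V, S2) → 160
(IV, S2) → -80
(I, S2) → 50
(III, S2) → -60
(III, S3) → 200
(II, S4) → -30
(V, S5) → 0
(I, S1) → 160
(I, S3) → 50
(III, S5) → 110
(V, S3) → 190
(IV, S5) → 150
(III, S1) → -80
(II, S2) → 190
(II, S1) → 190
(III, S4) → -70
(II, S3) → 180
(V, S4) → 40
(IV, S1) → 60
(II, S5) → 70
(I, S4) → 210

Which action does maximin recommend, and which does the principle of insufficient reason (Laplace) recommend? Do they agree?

maximin → I; laplace → II (disagree)

Row minima: I=50, II=-30, III=-80, IV=-80, V=0
Best worst-case = 50 → I.
Row averages: I=116, II=120, III=20, IV=14, V=96
Highest average = 120 → II.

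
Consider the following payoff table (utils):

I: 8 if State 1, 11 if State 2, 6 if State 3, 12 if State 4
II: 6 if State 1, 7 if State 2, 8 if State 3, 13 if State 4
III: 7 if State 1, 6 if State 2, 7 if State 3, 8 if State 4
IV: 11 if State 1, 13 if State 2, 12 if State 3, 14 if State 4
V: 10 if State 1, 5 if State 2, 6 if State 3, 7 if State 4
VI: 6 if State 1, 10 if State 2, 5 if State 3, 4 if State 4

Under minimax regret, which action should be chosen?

IV

Column bests: State 1=11, State 2=13, State 3=12, State 4=14.
I regrets: 3, 2, 6, 2 → max 6
II regrets: 5, 6, 4, 1 → max 6
III regrets: 4, 7, 5, 6 → max 7
IV regrets: 0, 0, 0, 0 → max 0
V regrets: 1, 8, 6, 7 → max 8
VI regrets: 5, 3, 7, 10 → max 10
Smallest max regret = 0 → IV.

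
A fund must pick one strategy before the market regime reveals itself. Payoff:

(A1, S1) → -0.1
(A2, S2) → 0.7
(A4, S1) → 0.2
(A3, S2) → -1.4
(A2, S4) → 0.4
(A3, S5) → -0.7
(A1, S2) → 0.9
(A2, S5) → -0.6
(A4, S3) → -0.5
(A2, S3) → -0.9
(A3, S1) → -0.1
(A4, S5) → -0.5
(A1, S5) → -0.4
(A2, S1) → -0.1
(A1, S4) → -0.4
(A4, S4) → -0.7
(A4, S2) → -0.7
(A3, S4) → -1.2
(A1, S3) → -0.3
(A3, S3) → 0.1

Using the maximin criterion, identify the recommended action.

A1

Row minima: A1=-0.4, A2=-0.9, A3=-1.4, A4=-0.7
Best worst-case = -0.4 → A1.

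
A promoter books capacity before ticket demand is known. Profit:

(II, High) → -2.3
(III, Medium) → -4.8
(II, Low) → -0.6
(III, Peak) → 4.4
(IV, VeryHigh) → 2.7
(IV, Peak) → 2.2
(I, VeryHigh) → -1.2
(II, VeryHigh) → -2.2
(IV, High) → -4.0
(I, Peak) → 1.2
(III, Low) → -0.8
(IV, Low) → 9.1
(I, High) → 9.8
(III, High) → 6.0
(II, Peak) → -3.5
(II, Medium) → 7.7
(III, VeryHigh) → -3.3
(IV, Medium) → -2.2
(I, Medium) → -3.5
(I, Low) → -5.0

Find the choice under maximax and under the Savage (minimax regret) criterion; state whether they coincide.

maximax → I; minimax regret → II (disagree)

Row maxima: I=9.8, II=7.7, III=6.0, IV=9.1
Best best-case = 9.8 → I.
Column bests: Low=9.1, Medium=7.7, High=9.8, VeryHigh=2.7, Peak=4.4.
I regrets: 14.1, 11.2, 0.0, 3.9, 3.2 → max 14.1
II regrets: 9.7, 0.0, 12.1, 4.9, 7.9 → max 12.1
III regrets: 9.9, 12.5, 3.8, 6.0, 0.0 → max 12.5
IV regrets: 0.0, 9.9, 13.8, 0.0, 2.2 → max 13.8
Smallest max regret = 12.1 → II.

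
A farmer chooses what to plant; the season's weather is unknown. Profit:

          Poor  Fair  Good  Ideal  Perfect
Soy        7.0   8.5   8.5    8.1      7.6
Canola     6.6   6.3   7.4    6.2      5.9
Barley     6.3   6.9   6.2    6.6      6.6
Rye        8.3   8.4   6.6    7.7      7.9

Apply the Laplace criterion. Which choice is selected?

Soy

Row averages: Soy=7.94, Canola=6.48, Barley=6.52, Rye=7.78
Highest average = 7.94 → Soy.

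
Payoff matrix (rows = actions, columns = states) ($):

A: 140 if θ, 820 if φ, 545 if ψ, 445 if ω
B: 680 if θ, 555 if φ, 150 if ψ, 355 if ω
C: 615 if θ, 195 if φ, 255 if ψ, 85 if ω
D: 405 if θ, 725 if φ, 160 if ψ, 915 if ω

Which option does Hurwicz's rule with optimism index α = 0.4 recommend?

A: 0.4·820 + 0.6·140 = 412
B: 0.4·680 + 0.6·150 = 362
C: 0.4·615 + 0.6·85 = 297
D: 0.4·915 + 0.6·160 = 462
Highest Hurwicz score = 462 → D.

D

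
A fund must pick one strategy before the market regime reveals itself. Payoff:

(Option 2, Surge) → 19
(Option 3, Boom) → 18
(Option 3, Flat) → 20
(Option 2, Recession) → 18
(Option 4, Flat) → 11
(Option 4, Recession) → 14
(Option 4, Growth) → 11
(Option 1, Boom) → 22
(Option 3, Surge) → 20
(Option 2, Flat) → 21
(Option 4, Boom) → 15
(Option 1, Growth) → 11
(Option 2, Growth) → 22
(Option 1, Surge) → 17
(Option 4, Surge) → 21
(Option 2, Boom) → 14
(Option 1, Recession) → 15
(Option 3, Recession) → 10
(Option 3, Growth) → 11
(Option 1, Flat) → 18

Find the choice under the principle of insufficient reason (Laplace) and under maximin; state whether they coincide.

Row averages: Option 1=16.6, Option 2=18.8, Option 3=15.8, Option 4=14.4
Highest average = 18.8 → Option 2.
Row minima: Option 1=11, Option 2=14, Option 3=10, Option 4=11
Best worst-case = 14 → Option 2.

laplace → Option 2; maximin → Option 2 (agree)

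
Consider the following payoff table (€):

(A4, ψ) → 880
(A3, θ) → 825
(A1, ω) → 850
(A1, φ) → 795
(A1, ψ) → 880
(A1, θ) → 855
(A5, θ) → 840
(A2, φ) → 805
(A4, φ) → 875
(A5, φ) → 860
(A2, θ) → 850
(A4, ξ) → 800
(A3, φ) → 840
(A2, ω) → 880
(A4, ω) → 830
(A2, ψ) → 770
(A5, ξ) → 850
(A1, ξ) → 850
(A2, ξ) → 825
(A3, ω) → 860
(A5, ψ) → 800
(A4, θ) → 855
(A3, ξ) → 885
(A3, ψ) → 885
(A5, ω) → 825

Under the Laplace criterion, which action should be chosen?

A3

Row averages: A1=846, A2=826, A3=859, A4=848, A5=835
Highest average = 859 → A3.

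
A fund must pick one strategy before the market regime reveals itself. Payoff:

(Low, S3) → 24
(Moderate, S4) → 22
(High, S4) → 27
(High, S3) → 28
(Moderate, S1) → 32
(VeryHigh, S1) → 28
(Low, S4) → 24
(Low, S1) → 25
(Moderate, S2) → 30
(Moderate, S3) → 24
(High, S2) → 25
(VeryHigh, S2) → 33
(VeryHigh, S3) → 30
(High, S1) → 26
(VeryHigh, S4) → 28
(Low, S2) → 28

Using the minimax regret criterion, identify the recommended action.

Column bests: S1=32, S2=33, S3=30, S4=28.
Low regrets: 7, 5, 6, 4 → max 7
Moderate regrets: 0, 3, 6, 6 → max 6
High regrets: 6, 8, 2, 1 → max 8
VeryHigh regrets: 4, 0, 0, 0 → max 4
Smallest max regret = 4 → VeryHigh.

VeryHigh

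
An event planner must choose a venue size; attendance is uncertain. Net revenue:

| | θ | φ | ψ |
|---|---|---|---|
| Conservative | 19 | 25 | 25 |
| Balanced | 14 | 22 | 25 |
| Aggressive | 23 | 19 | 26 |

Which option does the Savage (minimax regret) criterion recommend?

Conservative

Column bests: θ=23, φ=25, ψ=26.
Conservative regrets: 4, 0, 1 → max 4
Balanced regrets: 9, 3, 1 → max 9
Aggressive regrets: 0, 6, 0 → max 6
Smallest max regret = 4 → Conservative.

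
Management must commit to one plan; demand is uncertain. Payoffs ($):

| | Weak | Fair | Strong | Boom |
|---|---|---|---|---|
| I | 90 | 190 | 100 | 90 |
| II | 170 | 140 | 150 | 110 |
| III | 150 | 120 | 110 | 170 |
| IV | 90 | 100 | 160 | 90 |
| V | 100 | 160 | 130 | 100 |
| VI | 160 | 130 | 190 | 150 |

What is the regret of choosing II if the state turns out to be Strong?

Best payoff under Strong is 190.
Regret = 190 − 150 = 40.

40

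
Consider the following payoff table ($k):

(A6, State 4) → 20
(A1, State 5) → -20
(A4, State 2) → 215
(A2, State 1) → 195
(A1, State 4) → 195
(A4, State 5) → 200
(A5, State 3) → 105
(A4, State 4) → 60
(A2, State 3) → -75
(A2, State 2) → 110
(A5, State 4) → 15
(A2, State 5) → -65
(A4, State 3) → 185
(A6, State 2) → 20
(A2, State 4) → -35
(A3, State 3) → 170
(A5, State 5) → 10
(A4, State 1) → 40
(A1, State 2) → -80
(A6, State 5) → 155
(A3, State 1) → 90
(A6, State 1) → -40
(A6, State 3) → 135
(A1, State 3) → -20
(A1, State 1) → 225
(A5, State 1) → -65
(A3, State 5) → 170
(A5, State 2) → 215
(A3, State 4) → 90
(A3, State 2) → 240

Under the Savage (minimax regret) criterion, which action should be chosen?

A3

Column bests: State 1=225, State 2=240, State 3=185, State 4=195, State 5=200.
A1 regrets: 0, 320, 205, 0, 220 → max 320
A2 regrets: 30, 130, 260, 230, 265 → max 265
A3 regrets: 135, 0, 15, 105, 30 → max 135
A4 regrets: 185, 25, 0, 135, 0 → max 185
A5 regrets: 290, 25, 80, 180, 190 → max 290
A6 regrets: 265, 220, 50, 175, 45 → max 265
Smallest max regret = 135 → A3.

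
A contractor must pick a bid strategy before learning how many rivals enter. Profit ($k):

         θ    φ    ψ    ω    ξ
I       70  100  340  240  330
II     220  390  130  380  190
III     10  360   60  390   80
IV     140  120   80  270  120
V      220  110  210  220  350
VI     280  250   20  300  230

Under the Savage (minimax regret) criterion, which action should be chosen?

II

Column bests: θ=280, φ=390, ψ=340, ω=390, ξ=350.
I regrets: 210, 290, 0, 150, 20 → max 290
II regrets: 60, 0, 210, 10, 160 → max 210
III regrets: 270, 30, 280, 0, 270 → max 280
IV regrets: 140, 270, 260, 120, 230 → max 270
V regrets: 60, 280, 130, 170, 0 → max 280
VI regrets: 0, 140, 320, 90, 120 → max 320
Smallest max regret = 210 → II.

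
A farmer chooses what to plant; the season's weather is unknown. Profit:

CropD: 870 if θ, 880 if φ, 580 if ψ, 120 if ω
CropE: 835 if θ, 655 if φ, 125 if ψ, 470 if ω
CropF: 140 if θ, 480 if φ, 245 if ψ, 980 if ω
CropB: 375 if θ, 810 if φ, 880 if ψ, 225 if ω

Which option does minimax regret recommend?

CropF

Column bests: θ=870, φ=880, ψ=880, ω=980.
CropD regrets: 0, 0, 300, 860 → max 860
CropE regrets: 35, 225, 755, 510 → max 755
CropF regrets: 730, 400, 635, 0 → max 730
CropB regrets: 495, 70, 0, 755 → max 755
Smallest max regret = 730 → CropF.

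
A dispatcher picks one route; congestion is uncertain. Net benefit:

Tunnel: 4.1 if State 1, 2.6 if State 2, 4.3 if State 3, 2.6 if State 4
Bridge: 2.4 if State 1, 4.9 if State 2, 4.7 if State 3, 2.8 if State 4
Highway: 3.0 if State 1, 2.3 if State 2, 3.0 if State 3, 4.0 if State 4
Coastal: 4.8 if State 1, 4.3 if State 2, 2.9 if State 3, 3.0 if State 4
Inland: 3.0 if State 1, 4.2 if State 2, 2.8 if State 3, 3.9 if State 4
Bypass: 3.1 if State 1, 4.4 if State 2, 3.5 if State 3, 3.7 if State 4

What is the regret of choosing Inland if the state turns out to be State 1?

Best payoff under State 1 is 4.8.
Regret = 4.8 − 3.0 = 1.8.

1.8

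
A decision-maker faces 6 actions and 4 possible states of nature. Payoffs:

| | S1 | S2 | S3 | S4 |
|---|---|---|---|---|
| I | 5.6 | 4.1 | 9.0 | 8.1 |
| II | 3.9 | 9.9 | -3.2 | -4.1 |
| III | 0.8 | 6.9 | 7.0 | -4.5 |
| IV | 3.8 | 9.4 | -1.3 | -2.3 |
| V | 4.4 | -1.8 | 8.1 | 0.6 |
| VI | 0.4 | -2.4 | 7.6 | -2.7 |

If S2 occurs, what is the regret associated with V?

11.7

Best payoff under S2 is 9.9.
Regret = 9.9 − (-1.8) = 11.7.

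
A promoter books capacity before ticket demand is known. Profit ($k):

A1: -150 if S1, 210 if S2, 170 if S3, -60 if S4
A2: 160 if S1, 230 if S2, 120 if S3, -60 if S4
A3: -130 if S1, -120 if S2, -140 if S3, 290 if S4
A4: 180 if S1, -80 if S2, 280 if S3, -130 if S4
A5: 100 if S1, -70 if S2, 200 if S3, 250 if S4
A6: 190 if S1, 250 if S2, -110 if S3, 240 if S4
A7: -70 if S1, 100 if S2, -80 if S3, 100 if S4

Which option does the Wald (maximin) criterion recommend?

Row minima: A1=-150, A2=-60, A3=-140, A4=-130, A5=-70, A6=-110, A7=-80
Best worst-case = -60 → A2.

A2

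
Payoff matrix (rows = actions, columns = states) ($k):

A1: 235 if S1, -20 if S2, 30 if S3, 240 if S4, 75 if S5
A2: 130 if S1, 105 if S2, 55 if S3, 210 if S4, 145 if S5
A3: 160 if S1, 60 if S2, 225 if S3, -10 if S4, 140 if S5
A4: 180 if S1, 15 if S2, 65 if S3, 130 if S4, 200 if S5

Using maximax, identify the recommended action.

Row maxima: A1=240, A2=210, A3=225, A4=200
Best best-case = 240 → A1.

A1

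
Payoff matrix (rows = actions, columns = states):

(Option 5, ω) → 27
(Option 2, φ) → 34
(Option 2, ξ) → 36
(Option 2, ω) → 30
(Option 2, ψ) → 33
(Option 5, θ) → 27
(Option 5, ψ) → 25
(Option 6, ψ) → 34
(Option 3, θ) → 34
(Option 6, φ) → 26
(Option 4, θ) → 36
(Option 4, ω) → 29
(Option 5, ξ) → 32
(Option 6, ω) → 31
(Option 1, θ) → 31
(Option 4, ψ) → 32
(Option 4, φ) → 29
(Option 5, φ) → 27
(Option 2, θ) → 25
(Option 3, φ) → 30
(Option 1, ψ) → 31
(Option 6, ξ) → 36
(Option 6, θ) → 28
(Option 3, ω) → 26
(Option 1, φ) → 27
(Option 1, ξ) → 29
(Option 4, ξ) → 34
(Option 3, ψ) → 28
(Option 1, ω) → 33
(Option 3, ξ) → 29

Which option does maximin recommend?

Row minima: Option 1=27, Option 2=25, Option 3=26, Option 4=29, Option 5=25, Option 6=26
Best worst-case = 29 → Option 4.

Option 4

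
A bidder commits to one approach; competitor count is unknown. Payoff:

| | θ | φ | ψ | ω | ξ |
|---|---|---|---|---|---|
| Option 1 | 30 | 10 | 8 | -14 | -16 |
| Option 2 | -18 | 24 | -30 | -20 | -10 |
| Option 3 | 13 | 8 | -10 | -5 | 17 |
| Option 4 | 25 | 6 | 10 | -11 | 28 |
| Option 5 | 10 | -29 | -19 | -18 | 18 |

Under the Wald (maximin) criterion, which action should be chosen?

Row minima: Option 1=-16, Option 2=-30, Option 3=-10, Option 4=-11, Option 5=-29
Best worst-case = -10 → Option 3.

Option 3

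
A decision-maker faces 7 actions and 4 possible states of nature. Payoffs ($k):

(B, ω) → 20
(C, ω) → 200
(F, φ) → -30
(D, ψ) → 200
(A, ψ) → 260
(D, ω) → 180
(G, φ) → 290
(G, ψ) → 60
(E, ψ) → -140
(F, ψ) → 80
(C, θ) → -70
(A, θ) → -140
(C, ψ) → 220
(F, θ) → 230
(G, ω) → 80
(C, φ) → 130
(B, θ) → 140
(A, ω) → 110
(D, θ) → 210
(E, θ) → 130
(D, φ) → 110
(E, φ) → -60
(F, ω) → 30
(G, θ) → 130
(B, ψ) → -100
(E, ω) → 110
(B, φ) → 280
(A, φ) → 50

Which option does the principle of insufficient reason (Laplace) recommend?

Row averages: A=70, B=85, C=120, D=175, E=10, F=77.5, G=140
Highest average = 175 → D.

D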